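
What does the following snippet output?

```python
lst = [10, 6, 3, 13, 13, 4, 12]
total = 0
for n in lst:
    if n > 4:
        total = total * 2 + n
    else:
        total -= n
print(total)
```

n=10: >4, total = 0*2+10 = 10
n=6: >4, total = 10*2+6 = 26
n=3: not >4, total = 26-3 = 23
n=13: >4, total = 23*2+13 = 59
n=13: >4, total = 59*2+13 = 131
n=4: not >4, total = 131-4 = 127
n=12: >4, total = 127*2+12 = 266

266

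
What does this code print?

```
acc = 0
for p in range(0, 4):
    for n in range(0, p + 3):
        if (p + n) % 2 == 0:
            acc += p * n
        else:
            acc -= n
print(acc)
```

30

p=0,n=0: even sum, acc = 0+0 = 0
p=0,n=1: odd sum, acc = 0-1 = -1
p=0,n=2: even sum, acc = (-1)+0 = -1
p=1,n=0: odd sum, acc = (-1)-0 = -1
p=1,n=1: even sum, acc = (-1)+1 = 0
p=1,n=2: odd sum, acc = 0-2 = -2
p=1,n=3: even sum, acc = (-2)+3 = 1
p=2,n=0: even sum, acc = 1+0 = 1
p=2,n=1: odd sum, acc = 1-1 = 0
p=2,n=2: even sum, acc = 0+4 = 4
p=2,n=3: odd sum, acc = 4-3 = 1
p=2,n=4: even sum, acc = 1+8 = 9
p=3,n=0: odd sum, acc = 9-0 = 9
p=3,n=1: even sum, acc = 9+3 = 12
p=3,n=2: odd sum, acc = 12-2 = 10
p=3,n=3: even sum, acc = 10+9 = 19
p=3,n=4: odd sum, acc = 19-4 = 15
p=3,n=5: even sum, acc = 15+15 = 30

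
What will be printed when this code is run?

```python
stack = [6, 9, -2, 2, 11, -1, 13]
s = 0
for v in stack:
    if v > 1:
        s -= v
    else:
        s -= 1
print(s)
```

v=6: >1, s = 0-6 = -6
v=9: >1, s = (-6)-9 = -15
v=-2: not >1, s = (-15)-1 = -16
v=2: >1, s = (-16)-2 = -18
v=11: >1, s = (-18)-11 = -29
v=-1: not >1, s = (-29)-1 = -30
v=13: >1, s = (-30)-13 = -43

-43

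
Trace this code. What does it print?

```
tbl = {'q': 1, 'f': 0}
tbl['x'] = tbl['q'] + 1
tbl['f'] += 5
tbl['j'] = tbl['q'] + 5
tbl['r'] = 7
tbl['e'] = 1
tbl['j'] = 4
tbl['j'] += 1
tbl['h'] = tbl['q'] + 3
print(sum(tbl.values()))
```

tbl['x'] = tbl['q']+1 = 2 → {'q': 1, 'f': 0, 'x': 2}
tbl['f'] = 0+5 = 5 → {'q': 1, 'f': 5, 'x': 2}
tbl['j'] = tbl['q']+5 = 6 → {'q': 1, 'f': 5, 'x': 2, 'j': 6}
tbl['r'] = 7 → {'q': 1, 'f': 5, 'x': 2, 'j': 6, 'r': 7}
tbl['e'] = 1 → {'q': 1, 'f': 5, 'x': 2, 'j': 6, 'r': 7, 'e': 1}
tbl['j'] = 4 → {'q': 1, 'f': 5, 'x': 2, 'j': 4, 'r': 7, 'e': 1}
tbl['j'] = 4+1 = 5 → {'q': 1, 'f': 5, 'x': 2, 'j': 5, 'r': 7, 'e': 1}
tbl['h'] = tbl['q']+3 = 4 → {'q': 1, 'f': 5, 'x': 2, 'j': 5, 'r': 7, 'e': 1, 'h': 4}
sum of values = 25

25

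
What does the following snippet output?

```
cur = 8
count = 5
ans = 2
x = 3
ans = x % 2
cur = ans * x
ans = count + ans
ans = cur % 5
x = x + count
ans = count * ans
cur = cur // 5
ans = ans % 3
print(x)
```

ans = 3%2 = 1
cur = 1*3 = 3
ans = 5+1 = 6
ans = 3%5 = 3
x = 3+5 = 8
ans = 5*3 = 15
cur = 3//5 = 0
ans = 15%3 = 0

8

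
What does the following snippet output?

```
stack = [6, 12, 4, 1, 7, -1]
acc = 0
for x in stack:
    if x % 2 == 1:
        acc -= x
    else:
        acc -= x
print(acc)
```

x=6: not odd, acc = 0-6 = -6
x=12: not odd, acc = (-6)-12 = -18
x=4: not odd, acc = (-18)-4 = -22
x=1: odd, acc = (-22)-1 = -23
x=7: odd, acc = (-23)-7 = -30
x=-1: odd, acc = (-30)-(-1) = -29

-29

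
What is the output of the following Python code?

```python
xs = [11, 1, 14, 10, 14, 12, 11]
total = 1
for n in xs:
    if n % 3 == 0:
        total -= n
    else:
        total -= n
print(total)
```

-72

n=11: not %3==0, total = 1-11 = -10
n=1: not %3==0, total = (-10)-1 = -11
n=14: not %3==0, total = (-11)-14 = -25
n=10: not %3==0, total = (-25)-10 = -35
n=14: not %3==0, total = (-35)-14 = -49
n=12: %3==0, total = (-49)-12 = -61
n=11: not %3==0, total = (-61)-11 = -72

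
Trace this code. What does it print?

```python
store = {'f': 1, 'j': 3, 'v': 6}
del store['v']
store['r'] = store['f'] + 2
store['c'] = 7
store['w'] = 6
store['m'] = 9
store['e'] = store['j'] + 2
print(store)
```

del 'v' → {'f': 1, 'j': 3}
store['r'] = store['f']+2 = 3 → {'f': 1, 'j': 3, 'r': 3}
store['c'] = 7 → {'f': 1, 'j': 3, 'r': 3, 'c': 7}
store['w'] = 6 → {'f': 1, 'j': 3, 'r': 3, 'c': 7, 'w': 6}
store['m'] = 9 → {'f': 1, 'j': 3, 'r': 3, 'c': 7, 'w': 6, 'm': 9}
store['e'] = store['j']+2 = 5 → {'f': 1, 'j': 3, 'r': 3, 'c': 7, 'w': 6, 'm': 9, 'e': 5}

{'f': 1, 'j': 3, 'r': 3, 'c': 7, 'w': 6, 'm': 9, 'e': 5}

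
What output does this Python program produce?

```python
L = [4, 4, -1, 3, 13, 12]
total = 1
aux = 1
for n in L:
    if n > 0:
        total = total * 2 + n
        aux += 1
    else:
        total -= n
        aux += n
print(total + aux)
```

191

n=4: >0, total = 1*2+4 = 6; aux=2
n=4: >0, total = 6*2+4 = 16; aux=3
n=-1: not >0, total = 16-(-1) = 17; aux=2
n=3: >0, total = 17*2+3 = 37; aux=3
n=13: >0, total = 37*2+13 = 87; aux=4
n=12: >0, total = 87*2+12 = 186; aux=5
total+aux = 186+5 = 191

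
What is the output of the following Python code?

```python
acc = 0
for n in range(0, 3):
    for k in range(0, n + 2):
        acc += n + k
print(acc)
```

21

n=0,k=0: acc = 0+0 = 0
n=0,k=1: acc = 0+1 = 1
n=1,k=0: acc = 1+1 = 2
n=1,k=1: acc = 2+2 = 4
n=1,k=2: acc = 4+3 = 7
n=2,k=0: acc = 7+2 = 9
n=2,k=1: acc = 9+3 = 12
n=2,k=2: acc = 12+4 = 16
n=2,k=3: acc = 16+5 = 21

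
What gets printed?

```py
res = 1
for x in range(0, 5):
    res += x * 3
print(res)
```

x=0: res = 1+0*3 = 1
x=1: res = 1+1*3 = 4
x=2: res = 4+2*3 = 10
x=3: res = 10+3*3 = 19
x=4: res = 19+4*3 = 31

31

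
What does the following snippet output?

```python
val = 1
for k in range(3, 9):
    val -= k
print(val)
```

-32

k=3: val = 1-3 = -2
k=4: val = (-2)-4 = -6
k=5: val = (-6)-5 = -11
k=6: val = (-11)-6 = -17
k=7: val = (-17)-7 = -24
k=8: val = (-24)-8 = -32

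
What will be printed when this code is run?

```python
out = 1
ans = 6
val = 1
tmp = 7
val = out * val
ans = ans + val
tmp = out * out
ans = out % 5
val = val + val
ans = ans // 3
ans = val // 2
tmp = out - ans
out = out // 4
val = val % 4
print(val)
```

2

val = 1*1 = 1
ans = 6+1 = 7
tmp = 1*1 = 1
ans = 1%5 = 1
val = 1+1 = 2
ans = 1//3 = 0
ans = 2//2 = 1
tmp = 1-1 = 0
out = 1//4 = 0
val = 2%4 = 2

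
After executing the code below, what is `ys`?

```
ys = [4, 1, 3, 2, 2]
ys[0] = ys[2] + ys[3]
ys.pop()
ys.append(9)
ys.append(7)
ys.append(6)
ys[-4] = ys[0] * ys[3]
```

[5, 1, 3, 10, 9, 7, 6]

ys[0] = ys[2]+ys[3] = 3+2 = 5 → [5, 1, 3, 2, 2]
pop() removes 2 → [5, 1, 3, 2]
append 9 → [5, 1, 3, 2, 9]
append 7 → [5, 1, 3, 2, 9, 7]
append 6 → [5, 1, 3, 2, 9, 7, 6]
ys[-4] = ys[0]*ys[3] = 5*2 = 10 → [5, 1, 3, 10, 9, 7, 6]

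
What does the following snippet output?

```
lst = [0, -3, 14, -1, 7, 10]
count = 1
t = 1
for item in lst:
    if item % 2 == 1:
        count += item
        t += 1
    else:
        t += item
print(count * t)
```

item=0: not odd; t=1
item=-3: odd, count = 1+(-3) = -2; t=2
item=14: not odd; t=16
item=-1: odd, count = (-2)+(-1) = -3; t=17
item=7: odd, count = (-3)+7 = 4; t=18
item=10: not odd; t=28
count*t = 4*28 = 112

112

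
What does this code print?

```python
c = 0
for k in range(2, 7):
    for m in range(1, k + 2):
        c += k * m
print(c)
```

k=2,m=1: c = 0+2 = 2
k=2,m=2: c = 2+4 = 6
k=2,m=3: c = 6+6 = 12
k=3,m=1: c = 12+3 = 15
k=3,m=2: c = 15+6 = 21
k=3,m=3: c = 21+9 = 30
k=3,m=4: c = 30+12 = 42
k=4,m=1: c = 42+4 = 46
k=4,m=2: c = 46+8 = 54
k=4,m=3: c = 54+12 = 66
k=4,m=4: c = 66+16 = 82
k=4,m=5: c = 82+20 = 102
k=5,m=1: c = 102+5 = 107
k=5,m=2: c = 107+10 = 117
k=5,m=3: c = 117+15 = 132
k=5,m=4: c = 132+20 = 152
k=5,m=5: c = 152+25 = 177
k=5,m=6: c = 177+30 = 207
k=6,m=1: c = 207+6 = 213
k=6,m=2: c = 213+12 = 225
k=6,m=3: c = 225+18 = 243
k=6,m=4: c = 243+24 = 267
k=6,m=5: c = 267+30 = 297
k=6,m=6: c = 297+36 = 333
k=6,m=7: c = 333+42 = 375

375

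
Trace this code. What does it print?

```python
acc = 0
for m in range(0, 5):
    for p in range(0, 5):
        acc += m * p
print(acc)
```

m=0,p=0: acc = 0+0 = 0
m=0,p=1: acc = 0+0 = 0
m=0,p=2: acc = 0+0 = 0
m=0,p=3: acc = 0+0 = 0
m=0,p=4: acc = 0+0 = 0
m=1,p=0: acc = 0+0 = 0
m=1,p=1: acc = 0+1 = 1
m=1,p=2: acc = 1+2 = 3
m=1,p=3: acc = 3+3 = 6
m=1,p=4: acc = 6+4 = 10
m=2,p=0: acc = 10+0 = 10
m=2,p=1: acc = 10+2 = 12
m=2,p=2: acc = 12+4 = 16
m=2,p=3: acc = 16+6 = 22
m=2,p=4: acc = 22+8 = 30
m=3,p=0: acc = 30+0 = 30
m=3,p=1: acc = 30+3 = 33
m=3,p=2: acc = 33+6 = 39
m=3,p=3: acc = 39+9 = 48
m=3,p=4: acc = 48+12 = 60
m=4,p=0: acc = 60+0 = 60
m=4,p=1: acc = 60+4 = 64
m=4,p=2: acc = 64+8 = 72
m=4,p=3: acc = 72+12 = 84
m=4,p=4: acc = 84+16 = 100

100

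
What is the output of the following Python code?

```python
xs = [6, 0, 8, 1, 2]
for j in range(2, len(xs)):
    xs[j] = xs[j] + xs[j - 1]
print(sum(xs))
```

34

j=2: xs[2] = 8+0 = 8 → [6, 0, 8, 1, 2]
j=3: xs[3] = 1+8 = 9 → [6, 0, 8, 9, 2]
j=4: xs[4] = 2+9 = 11 → [6, 0, 8, 9, 11]
sum = 34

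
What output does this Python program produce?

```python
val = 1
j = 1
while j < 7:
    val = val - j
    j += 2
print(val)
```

-8

j=1: val = 1-1 = 0
j=3: val = 0-3 = -3
j=5: val = (-3)-5 = -8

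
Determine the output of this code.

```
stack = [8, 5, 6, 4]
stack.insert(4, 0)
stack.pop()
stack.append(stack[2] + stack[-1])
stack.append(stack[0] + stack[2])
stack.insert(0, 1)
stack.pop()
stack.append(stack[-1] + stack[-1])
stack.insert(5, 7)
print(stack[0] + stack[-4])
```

5

insert 0 at 4 → [8, 5, 6, 4, 0]
pop() removes 0 → [8, 5, 6, 4]
append stack[2]+stack[-1] = 6+4 = 10 → [8, 5, 6, 4, 10]
append stack[0]+stack[2] = 8+6 = 14 → [8, 5, 6, 4, 10, 14]
insert 1 at 0 → [1, 8, 5, 6, 4, 10, 14]
pop() removes 14 → [1, 8, 5, 6, 4, 10]
append stack[-1]+stack[-1] = 10+10 = 20 → [1, 8, 5, 6, 4, 10, 20]
insert 7 at 5 → [1, 8, 5, 6, 4, 7, 10, 20]
stack[0]+stack[-4] = 1+4 = 5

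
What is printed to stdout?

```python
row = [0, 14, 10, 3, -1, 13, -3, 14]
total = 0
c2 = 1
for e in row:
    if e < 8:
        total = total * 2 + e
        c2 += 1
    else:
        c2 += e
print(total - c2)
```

e=0: <8, total = 0*2+0 = 0; c2=2
e=14: not <8; c2=16
e=10: not <8; c2=26
e=3: <8, total = 0*2+3 = 3; c2=27
e=-1: <8, total = 3*2+(-1) = 5; c2=28
e=13: not <8; c2=41
e=-3: <8, total = 5*2+(-3) = 7; c2=42
e=14: not <8; c2=56
total-c2 = 7-56 = -49

-49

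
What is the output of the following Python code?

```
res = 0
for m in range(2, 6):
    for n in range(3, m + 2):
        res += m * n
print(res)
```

m=2,n=3: res = 0+6 = 6
m=3,n=3: res = 6+9 = 15
m=3,n=4: res = 15+12 = 27
m=4,n=3: res = 27+12 = 39
m=4,n=4: res = 39+16 = 55
m=4,n=5: res = 55+20 = 75
m=5,n=3: res = 75+15 = 90
m=5,n=4: res = 90+20 = 110
m=5,n=5: res = 110+25 = 135
m=5,n=6: res = 135+30 = 165

165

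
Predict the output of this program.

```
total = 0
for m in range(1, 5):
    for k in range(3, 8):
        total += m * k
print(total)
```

250

m=1,k=3: total = 0+3 = 3
m=1,k=4: total = 3+4 = 7
m=1,k=5: total = 7+5 = 12
m=1,k=6: total = 12+6 = 18
m=1,k=7: total = 18+7 = 25
m=2,k=3: total = 25+6 = 31
m=2,k=4: total = 31+8 = 39
m=2,k=5: total = 39+10 = 49
m=2,k=6: total = 49+12 = 61
m=2,k=7: total = 61+14 = 75
m=3,k=3: total = 75+9 = 84
m=3,k=4: total = 84+12 = 96
m=3,k=5: total = 96+15 = 111
m=3,k=6: total = 111+18 = 129
m=3,k=7: total = 129+21 = 150
m=4,k=3: total = 150+12 = 162
m=4,k=4: total = 162+16 = 178
m=4,k=5: total = 178+20 = 198
m=4,k=6: total = 198+24 = 222
m=4,k=7: total = 222+28 = 250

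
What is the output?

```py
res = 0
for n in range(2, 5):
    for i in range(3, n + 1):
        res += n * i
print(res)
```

n=3,i=3: res = 0+9 = 9
n=4,i=3: res = 9+12 = 21
n=4,i=4: res = 21+16 = 37

37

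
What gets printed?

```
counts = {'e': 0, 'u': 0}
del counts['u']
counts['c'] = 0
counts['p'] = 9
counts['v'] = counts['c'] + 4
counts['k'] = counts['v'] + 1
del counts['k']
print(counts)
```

del 'u' → {'e': 0}
counts['c'] = 0 → {'e': 0, 'c': 0}
counts['p'] = 9 → {'e': 0, 'c': 0, 'p': 9}
counts['v'] = counts['c']+4 = 4 → {'e': 0, 'c': 0, 'p': 9, 'v': 4}
counts['k'] = counts['v']+1 = 5 → {'e': 0, 'c': 0, 'p': 9, 'v': 4, 'k': 5}
del 'k' → {'e': 0, 'c': 0, 'p': 9, 'v': 4}

{'e': 0, 'c': 0, 'p': 9, 'v': 4}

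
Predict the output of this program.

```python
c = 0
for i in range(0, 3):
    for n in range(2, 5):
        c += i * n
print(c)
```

i=0,n=2: c = 0+0 = 0
i=0,n=3: c = 0+0 = 0
i=0,n=4: c = 0+0 = 0
i=1,n=2: c = 0+2 = 2
i=1,n=3: c = 2+3 = 5
i=1,n=4: c = 5+4 = 9
i=2,n=2: c = 9+4 = 13
i=2,n=3: c = 13+6 = 19
i=2,n=4: c = 19+8 = 27

27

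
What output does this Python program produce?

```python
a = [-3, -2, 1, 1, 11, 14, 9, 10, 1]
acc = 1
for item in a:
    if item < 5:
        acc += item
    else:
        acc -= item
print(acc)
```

-45

item=-3: <5, acc = 1+(-3) = -2
item=-2: <5, acc = (-2)+(-2) = -4
item=1: <5, acc = (-4)+1 = -3
item=1: <5, acc = (-3)+1 = -2
item=11: not <5, acc = (-2)-11 = -13
item=14: not <5, acc = (-13)-14 = -27
item=9: not <5, acc = (-27)-9 = -36
item=10: not <5, acc = (-36)-10 = -46
item=1: <5, acc = (-46)+1 = -45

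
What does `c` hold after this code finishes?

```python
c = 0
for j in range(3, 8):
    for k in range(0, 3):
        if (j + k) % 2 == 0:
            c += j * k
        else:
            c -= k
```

27

j=3,k=0: odd sum, c = 0-0 = 0
j=3,k=1: even sum, c = 0+3 = 3
j=3,k=2: odd sum, c = 3-2 = 1
j=4,k=0: even sum, c = 1+0 = 1
j=4,k=1: odd sum, c = 1-1 = 0
j=4,k=2: even sum, c = 0+8 = 8
j=5,k=0: odd sum, c = 8-0 = 8
j=5,k=1: even sum, c = 8+5 = 13
j=5,k=2: odd sum, c = 13-2 = 11
j=6,k=0: even sum, c = 11+0 = 11
j=6,k=1: odd sum, c = 11-1 = 10
j=6,k=2: even sum, c = 10+12 = 22
j=7,k=0: odd sum, c = 22-0 = 22
j=7,k=1: even sum, c = 22+7 = 29
j=7,k=2: odd sum, c = 29-2 = 27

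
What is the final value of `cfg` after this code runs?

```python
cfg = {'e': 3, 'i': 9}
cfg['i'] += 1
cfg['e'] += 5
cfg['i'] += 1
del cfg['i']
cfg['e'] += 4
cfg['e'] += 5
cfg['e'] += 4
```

cfg['i'] = 9+1 = 10 → {'e': 3, 'i': 10}
cfg['e'] = 3+5 = 8 → {'e': 8, 'i': 10}
cfg['i'] = 10+1 = 11 → {'e': 8, 'i': 11}
del 'i' → {'e': 8}
cfg['e'] = 8+4 = 12 → {'e': 12}
cfg['e'] = 12+5 = 17 → {'e': 17}
cfg['e'] = 17+4 = 21 → {'e': 21}

{'e': 21}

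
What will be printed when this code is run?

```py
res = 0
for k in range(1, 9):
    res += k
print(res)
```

k=1: res = 0+1 = 1
k=2: res = 1+2 = 3
k=3: res = 3+3 = 6
k=4: res = 6+4 = 10
k=5: res = 10+5 = 15
k=6: res = 15+6 = 21
k=7: res = 21+7 = 28
k=8: res = 28+8 = 36

36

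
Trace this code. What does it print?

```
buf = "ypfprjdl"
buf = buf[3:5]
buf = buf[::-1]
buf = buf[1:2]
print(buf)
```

slice [3:5] → 'pr'
reverse → 'rp'
slice [1:2] → 'p'

p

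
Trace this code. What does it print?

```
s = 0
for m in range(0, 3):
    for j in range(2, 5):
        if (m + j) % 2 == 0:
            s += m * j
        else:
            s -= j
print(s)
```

m=0,j=2: even sum, s = 0+0 = 0
m=0,j=3: odd sum, s = 0-3 = -3
m=0,j=4: even sum, s = (-3)+0 = -3
m=1,j=2: odd sum, s = (-3)-2 = -5
m=1,j=3: even sum, s = (-5)+3 = -2
m=1,j=4: odd sum, s = (-2)-4 = -6
m=2,j=2: even sum, s = (-6)+4 = -2
m=2,j=3: odd sum, s = (-2)-3 = -5
m=2,j=4: even sum, s = (-5)+8 = 3

3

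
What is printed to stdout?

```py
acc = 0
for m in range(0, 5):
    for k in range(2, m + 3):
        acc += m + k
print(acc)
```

90

m=0,k=2: acc = 0+2 = 2
m=1,k=2: acc = 2+3 = 5
m=1,k=3: acc = 5+4 = 9
m=2,k=2: acc = 9+4 = 13
m=2,k=3: acc = 13+5 = 18
m=2,k=4: acc = 18+6 = 24
m=3,k=2: acc = 24+5 = 29
m=3,k=3: acc = 29+6 = 35
m=3,k=4: acc = 35+7 = 42
m=3,k=5: acc = 42+8 = 50
m=4,k=2: acc = 50+6 = 56
m=4,k=3: acc = 56+7 = 63
m=4,k=4: acc = 63+8 = 71
m=4,k=5: acc = 71+9 = 80
m=4,k=6: acc = 80+10 = 90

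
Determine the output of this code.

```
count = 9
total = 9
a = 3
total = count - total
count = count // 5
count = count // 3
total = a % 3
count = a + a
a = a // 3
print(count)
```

total = 9-9 = 0
count = 9//5 = 1
count = 1//3 = 0
total = 3%3 = 0
count = 3+3 = 6
a = 3//3 = 1

6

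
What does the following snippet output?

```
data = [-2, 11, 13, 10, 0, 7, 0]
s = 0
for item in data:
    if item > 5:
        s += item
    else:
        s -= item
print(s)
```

43

item=-2: not >5, s = 0-(-2) = 2
item=11: >5, s = 2+11 = 13
item=13: >5, s = 13+13 = 26
item=10: >5, s = 26+10 = 36
item=0: not >5, s = 36-0 = 36
item=7: >5, s = 36+7 = 43
item=0: not >5, s = 43-0 = 43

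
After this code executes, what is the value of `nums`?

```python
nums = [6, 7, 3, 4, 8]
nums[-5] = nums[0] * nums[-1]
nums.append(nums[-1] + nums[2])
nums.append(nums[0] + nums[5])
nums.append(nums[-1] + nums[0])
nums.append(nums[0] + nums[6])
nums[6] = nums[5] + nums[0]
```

[48, 7, 3, 4, 8, 11, 59, 107, 107]

nums[-5] = nums[0]*nums[-1] = 6*8 = 48 → [48, 7, 3, 4, 8]
append nums[-1]+nums[2] = 8+3 = 11 → [48, 7, 3, 4, 8, 11]
append nums[0]+nums[5] = 48+11 = 59 → [48, 7, 3, 4, 8, 11, 59]
append nums[-1]+nums[0] = 59+48 = 107 → [48, 7, 3, 4, 8, 11, 59, 107]
append nums[0]+nums[6] = 48+59 = 107 → [48, 7, 3, 4, 8, 11, 59, 107, 107]
nums[6] = nums[5]+nums[0] = 11+48 = 59 → [48, 7, 3, 4, 8, 11, 59, 107, 107]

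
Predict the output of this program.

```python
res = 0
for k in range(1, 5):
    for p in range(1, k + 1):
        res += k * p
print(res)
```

k=1,p=1: res = 0+1 = 1
k=2,p=1: res = 1+2 = 3
k=2,p=2: res = 3+4 = 7
k=3,p=1: res = 7+3 = 10
k=3,p=2: res = 10+6 = 16
k=3,p=3: res = 16+9 = 25
k=4,p=1: res = 25+4 = 29
k=4,p=2: res = 29+8 = 37
k=4,p=3: res = 37+12 = 49
k=4,p=4: res = 49+16 = 65

65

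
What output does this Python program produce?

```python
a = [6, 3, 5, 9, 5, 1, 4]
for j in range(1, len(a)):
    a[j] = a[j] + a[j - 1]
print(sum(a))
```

142

j=1: a[1] = 3+6 = 9 → [6, 9, 5, 9, 5, 1, 4]
j=2: a[2] = 5+9 = 14 → [6, 9, 14, 9, 5, 1, 4]
j=3: a[3] = 9+14 = 23 → [6, 9, 14, 23, 5, 1, 4]
j=4: a[4] = 5+23 = 28 → [6, 9, 14, 23, 28, 1, 4]
j=5: a[5] = 1+28 = 29 → [6, 9, 14, 23, 28, 29, 4]
j=6: a[6] = 4+29 = 33 → [6, 9, 14, 23, 28, 29, 33]
sum = 142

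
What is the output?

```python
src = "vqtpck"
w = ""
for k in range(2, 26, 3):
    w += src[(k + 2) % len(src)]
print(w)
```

k=2: add src[4]='c' → 'c'
k=5: add src[1]='q' → 'cq'
k=8: add src[4]='c' → 'cqc'
k=11: add src[1]='q' → 'cqcq'
k=14: add src[4]='c' → 'cqcqc'
k=17: add src[1]='q' → 'cqcqcq'
k=20: add src[4]='c' → 'cqcqcqc'
k=23: add src[1]='q' → 'cqcqcqcq'

cqcqcqcq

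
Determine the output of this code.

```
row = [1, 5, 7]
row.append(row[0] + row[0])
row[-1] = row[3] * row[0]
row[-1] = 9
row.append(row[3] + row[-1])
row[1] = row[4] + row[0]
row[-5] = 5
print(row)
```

[5, 19, 7, 9, 18]

append row[0]+row[0] = 1+1 = 2 → [1, 5, 7, 2]
row[-1] = row[3]*row[0] = 2*1 = 2 → [1, 5, 7, 2]
row[-1] = 9 → [1, 5, 7, 9]
append row[3]+row[-1] = 9+9 = 18 → [1, 5, 7, 9, 18]
row[1] = row[4]+row[0] = 18+1 = 19 → [1, 19, 7, 9, 18]
row[-5] = 5 → [5, 19, 7, 9, 18]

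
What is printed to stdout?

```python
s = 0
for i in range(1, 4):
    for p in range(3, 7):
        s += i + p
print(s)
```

i=1,p=3: s = 0+4 = 4
i=1,p=4: s = 4+5 = 9
i=1,p=5: s = 9+6 = 15
i=1,p=6: s = 15+7 = 22
i=2,p=3: s = 22+5 = 27
i=2,p=4: s = 27+6 = 33
i=2,p=5: s = 33+7 = 40
i=2,p=6: s = 40+8 = 48
i=3,p=3: s = 48+6 = 54
i=3,p=4: s = 54+7 = 61
i=3,p=5: s = 61+8 = 69
i=3,p=6: s = 69+9 = 78

78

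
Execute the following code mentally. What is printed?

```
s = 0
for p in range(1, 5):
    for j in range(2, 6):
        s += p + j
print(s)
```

96

p=1,j=2: s = 0+3 = 3
p=1,j=3: s = 3+4 = 7
p=1,j=4: s = 7+5 = 12
p=1,j=5: s = 12+6 = 18
p=2,j=2: s = 18+4 = 22
p=2,j=3: s = 22+5 = 27
p=2,j=4: s = 27+6 = 33
p=2,j=5: s = 33+7 = 40
p=3,j=2: s = 40+5 = 45
p=3,j=3: s = 45+6 = 51
p=3,j=4: s = 51+7 = 58
p=3,j=5: s = 58+8 = 66
p=4,j=2: s = 66+6 = 72
p=4,j=3: s = 72+7 = 79
p=4,j=4: s = 79+8 = 87
p=4,j=5: s = 87+9 = 96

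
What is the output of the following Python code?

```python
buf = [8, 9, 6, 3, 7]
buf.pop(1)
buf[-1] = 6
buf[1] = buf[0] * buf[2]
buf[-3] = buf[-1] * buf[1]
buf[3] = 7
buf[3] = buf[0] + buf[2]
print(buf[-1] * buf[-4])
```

88

pop(1) removes 9 → [8, 6, 3, 7]
buf[-1] = 6 → [8, 6, 3, 6]
buf[1] = buf[0]*buf[2] = 8*3 = 24 → [8, 24, 3, 6]
buf[-3] = buf[-1]*buf[1] = 6*24 = 144 → [8, 144, 3, 6]
buf[3] = 7 → [8, 144, 3, 7]
buf[3] = buf[0]+buf[2] = 8+3 = 11 → [8, 144, 3, 11]
buf[-1]*buf[-4] = 11*8 = 88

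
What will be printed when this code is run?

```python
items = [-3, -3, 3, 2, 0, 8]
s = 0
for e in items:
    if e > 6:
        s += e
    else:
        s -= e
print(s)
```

e=-3: not >6, s = 0-(-3) = 3
e=-3: not >6, s = 3-(-3) = 6
e=3: not >6, s = 6-3 = 3
e=2: not >6, s = 3-2 = 1
e=0: not >6, s = 1-0 = 1
e=8: >6, s = 1+8 = 9

9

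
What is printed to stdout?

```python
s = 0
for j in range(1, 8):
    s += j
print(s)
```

28

j=1: s = 0+1 = 1
j=2: s = 1+2 = 3
j=3: s = 3+3 = 6
j=4: s = 6+4 = 10
j=5: s = 10+5 = 15
j=6: s = 15+6 = 21
j=7: s = 21+7 = 28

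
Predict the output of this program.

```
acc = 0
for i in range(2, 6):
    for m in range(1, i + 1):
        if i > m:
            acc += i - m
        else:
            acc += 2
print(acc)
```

28

i=2,m=1: 2>1, acc = 0+1 = 1
i=2,m=2: not 2>2, acc = 1+2 = 3
i=3,m=1: 3>1, acc = 3+2 = 5
i=3,m=2: 3>2, acc = 5+1 = 6
i=3,m=3: not 3>3, acc = 6+2 = 8
i=4,m=1: 4>1, acc = 8+3 = 11
i=4,m=2: 4>2, acc = 11+2 = 13
i=4,m=3: 4>3, acc = 13+1 = 14
i=4,m=4: not 4>4, acc = 14+2 = 16
i=5,m=1: 5>1, acc = 16+4 = 20
i=5,m=2: 5>2, acc = 20+3 = 23
i=5,m=3: 5>3, acc = 23+2 = 25
i=5,m=4: 5>4, acc = 25+1 = 26
i=5,m=5: not 5>5, acc = 26+2 = 28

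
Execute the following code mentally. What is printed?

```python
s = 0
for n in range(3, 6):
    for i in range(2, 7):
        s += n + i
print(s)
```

120

n=3,i=2: s = 0+5 = 5
n=3,i=3: s = 5+6 = 11
n=3,i=4: s = 11+7 = 18
n=3,i=5: s = 18+8 = 26
n=3,i=6: s = 26+9 = 35
n=4,i=2: s = 35+6 = 41
n=4,i=3: s = 41+7 = 48
n=4,i=4: s = 48+8 = 56
n=4,i=5: s = 56+9 = 65
n=4,i=6: s = 65+10 = 75
n=5,i=2: s = 75+7 = 82
n=5,i=3: s = 82+8 = 90
n=5,i=4: s = 90+9 = 99
n=5,i=5: s = 99+10 = 109
n=5,i=6: s = 109+11 = 120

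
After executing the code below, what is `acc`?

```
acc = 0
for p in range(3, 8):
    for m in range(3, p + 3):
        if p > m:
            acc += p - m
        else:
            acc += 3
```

65

p=3,m=3: not 3>3, acc = 0+3 = 3
p=3,m=4: not 3>4, acc = 3+3 = 6
p=3,m=5: not 3>5, acc = 6+3 = 9
p=4,m=3: 4>3, acc = 9+1 = 10
p=4,m=4: not 4>4, acc = 10+3 = 13
p=4,m=5: not 4>5, acc = 13+3 = 16
p=4,m=6: not 4>6, acc = 16+3 = 19
p=5,m=3: 5>3, acc = 19+2 = 21
p=5,m=4: 5>4, acc = 21+1 = 22
p=5,m=5: not 5>5, acc = 22+3 = 25
p=5,m=6: not 5>6, acc = 25+3 = 28
p=5,m=7: not 5>7, acc = 28+3 = 31
p=6,m=3: 6>3, acc = 31+3 = 34
p=6,m=4: 6>4, acc = 34+2 = 36
p=6,m=5: 6>5, acc = 36+1 = 37
p=6,m=6: not 6>6, acc = 37+3 = 40
p=6,m=7: not 6>7, acc = 40+3 = 43
p=6,m=8: not 6>8, acc = 43+3 = 46
p=7,m=3: 7>3, acc = 46+4 = 50
p=7,m=4: 7>4, acc = 50+3 = 53
p=7,m=5: 7>5, acc = 53+2 = 55
p=7,m=6: 7>6, acc = 55+1 = 56
p=7,m=7: not 7>7, acc = 56+3 = 59
p=7,m=8: not 7>8, acc = 59+3 = 62
p=7,m=9: not 7>9, acc = 62+3 = 65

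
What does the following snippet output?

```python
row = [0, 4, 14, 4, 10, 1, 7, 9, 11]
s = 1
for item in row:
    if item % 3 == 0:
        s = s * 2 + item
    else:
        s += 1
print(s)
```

26

item=0: %3==0, s = 1*2+0 = 2
item=4: not %3==0, s = 2+1 = 3
item=14: not %3==0, s = 3+1 = 4
item=4: not %3==0, s = 4+1 = 5
item=10: not %3==0, s = 5+1 = 6
item=1: not %3==0, s = 6+1 = 7
item=7: not %3==0, s = 7+1 = 8
item=9: %3==0, s = 8*2+9 = 25
item=11: not %3==0, s = 25+1 = 26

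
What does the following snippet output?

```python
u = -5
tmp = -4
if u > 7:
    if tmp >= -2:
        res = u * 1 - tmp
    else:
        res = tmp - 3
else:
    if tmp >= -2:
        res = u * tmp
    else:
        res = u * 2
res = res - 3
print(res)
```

-13

u=-5, tmp=-4
u > 7 is False; tmp >= -2 is False
→ res = u * 2 = -10
res = (-10)-3 = -13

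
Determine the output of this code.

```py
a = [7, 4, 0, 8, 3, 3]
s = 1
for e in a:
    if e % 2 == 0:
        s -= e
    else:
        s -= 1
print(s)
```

-14

e=7: not even, s = 1-1 = 0
e=4: even, s = 0-4 = -4
e=0: even, s = (-4)-0 = -4
e=8: even, s = (-4)-8 = -12
e=3: not even, s = (-12)-1 = -13
e=3: not even, s = (-13)-1 = -14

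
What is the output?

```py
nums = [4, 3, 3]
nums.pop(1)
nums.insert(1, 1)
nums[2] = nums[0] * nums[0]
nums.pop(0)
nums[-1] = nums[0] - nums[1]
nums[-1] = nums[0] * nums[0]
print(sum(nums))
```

2

pop(1) removes 3 → [4, 3]
insert 1 at 1 → [4, 1, 3]
nums[2] = nums[0]*nums[0] = 4*4 = 16 → [4, 1, 16]
pop(0) removes 4 → [1, 16]
nums[-1] = nums[0]-nums[1] = 1-16 = -15 → [1, -15]
nums[-1] = nums[0]*nums[0] = 1*1 = 1 → [1, 1]
sum = 2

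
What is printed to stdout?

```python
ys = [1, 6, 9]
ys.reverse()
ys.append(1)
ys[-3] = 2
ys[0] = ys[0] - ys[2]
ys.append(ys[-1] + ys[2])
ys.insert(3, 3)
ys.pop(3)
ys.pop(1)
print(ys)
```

[8, 1, 1, 2]

reverse → [9, 6, 1]
append 1 → [9, 6, 1, 1]
ys[-3] = 2 → [9, 2, 1, 1]
ys[0] = ys[0]-ys[2] = 9-1 = 8 → [8, 2, 1, 1]
append ys[-1]+ys[2] = 1+1 = 2 → [8, 2, 1, 1, 2]
insert 3 at 3 → [8, 2, 1, 3, 1, 2]
pop(3) removes 3 → [8, 2, 1, 1, 2]
pop(1) removes 2 → [8, 1, 1, 2]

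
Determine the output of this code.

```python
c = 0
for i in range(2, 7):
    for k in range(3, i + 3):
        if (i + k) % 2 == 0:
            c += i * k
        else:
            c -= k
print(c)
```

i=2,k=3: odd sum, c = 0-3 = -3
i=2,k=4: even sum, c = (-3)+8 = 5
i=3,k=3: even sum, c = 5+9 = 14
i=3,k=4: odd sum, c = 14-4 = 10
i=3,k=5: even sum, c = 10+15 = 25
i=4,k=3: odd sum, c = 25-3 = 22
i=4,k=4: even sum, c = 22+16 = 38
i=4,k=5: odd sum, c = 38-5 = 33
i=4,k=6: even sum, c = 33+24 = 57
i=5,k=3: even sum, c = 57+15 = 72
i=5,k=4: odd sum, c = 72-4 = 68
i=5,k=5: even sum, c = 68+25 = 93
i=5,k=6: odd sum, c = 93-6 = 87
i=5,k=7: even sum, c = 87+35 = 122
i=6,k=3: odd sum, c = 122-3 = 119
i=6,k=4: even sum, c = 119+24 = 143
i=6,k=5: odd sum, c = 143-5 = 138
i=6,k=6: even sum, c = 138+36 = 174
i=6,k=7: odd sum, c = 174-7 = 167
i=6,k=8: even sum, c = 167+48 = 215

215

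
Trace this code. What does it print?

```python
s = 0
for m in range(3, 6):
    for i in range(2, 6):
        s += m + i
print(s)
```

m=3,i=2: s = 0+5 = 5
m=3,i=3: s = 5+6 = 11
m=3,i=4: s = 11+7 = 18
m=3,i=5: s = 18+8 = 26
m=4,i=2: s = 26+6 = 32
m=4,i=3: s = 32+7 = 39
m=4,i=4: s = 39+8 = 47
m=4,i=5: s = 47+9 = 56
m=5,i=2: s = 56+7 = 63
m=5,i=3: s = 63+8 = 71
m=5,i=4: s = 71+9 = 80
m=5,i=5: s = 80+10 = 90

90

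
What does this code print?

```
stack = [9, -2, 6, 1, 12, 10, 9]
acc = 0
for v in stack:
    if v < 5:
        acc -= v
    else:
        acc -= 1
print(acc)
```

v=9: not <5, acc = 0-1 = -1
v=-2: <5, acc = (-1)-(-2) = 1
v=6: not <5, acc = 1-1 = 0
v=1: <5, acc = 0-1 = -1
v=12: not <5, acc = (-1)-1 = -2
v=10: not <5, acc = (-2)-1 = -3
v=9: not <5, acc = (-3)-1 = -4

-4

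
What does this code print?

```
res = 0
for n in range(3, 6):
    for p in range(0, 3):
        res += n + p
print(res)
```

n=3,p=0: res = 0+3 = 3
n=3,p=1: res = 3+4 = 7
n=3,p=2: res = 7+5 = 12
n=4,p=0: res = 12+4 = 16
n=4,p=1: res = 16+5 = 21
n=4,p=2: res = 21+6 = 27
n=5,p=0: res = 27+5 = 32
n=5,p=1: res = 32+6 = 38
n=5,p=2: res = 38+7 = 45

45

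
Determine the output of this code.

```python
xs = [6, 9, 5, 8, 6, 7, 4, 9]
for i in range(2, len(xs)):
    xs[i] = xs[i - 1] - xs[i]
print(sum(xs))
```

i=2: xs[2] = 9-5 = 4 → [6, 9, 4, 8, 6, 7, 4, 9]
i=3: xs[3] = 4-8 = -4 → [6, 9, 4, -4, 6, 7, 4, 9]
i=4: xs[4] = (-4)-6 = -10 → [6, 9, 4, -4, -10, 7, 4, 9]
i=5: xs[5] = (-10)-7 = -17 → [6, 9, 4, -4, -10, -17, 4, 9]
i=6: xs[6] = (-17)-4 = -21 → [6, 9, 4, -4, -10, -17, -21, 9]
i=7: xs[7] = (-21)-9 = -30 → [6, 9, 4, -4, -10, -17, -21, -30]
sum = -63

-63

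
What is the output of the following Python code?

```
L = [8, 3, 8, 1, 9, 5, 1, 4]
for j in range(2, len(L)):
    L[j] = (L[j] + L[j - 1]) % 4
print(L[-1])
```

j=2: L[2] = (8+3)%4 = 3 → [8, 3, 3, 1, 9, 5, 1, 4]
j=3: L[3] = (1+3)%4 = 0 → [8, 3, 3, 0, 9, 5, 1, 4]
j=4: L[4] = (9+0)%4 = 1 → [8, 3, 3, 0, 1, 5, 1, 4]
j=5: L[5] = (5+1)%4 = 2 → [8, 3, 3, 0, 1, 2, 1, 4]
j=6: L[6] = (1+2)%4 = 3 → [8, 3, 3, 0, 1, 2, 3, 4]
j=7: L[7] = (4+3)%4 = 3 → [8, 3, 3, 0, 1, 2, 3, 3]

3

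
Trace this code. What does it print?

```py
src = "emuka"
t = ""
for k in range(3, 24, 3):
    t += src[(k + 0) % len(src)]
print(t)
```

k=3: add src[3]='k' → 'k'
k=6: add src[1]='m' → 'km'
k=9: add src[4]='a' → 'kma'
k=12: add src[2]='u' → 'kmau'
k=15: add src[0]='e' → 'kmaue'
k=18: add src[3]='k' → 'kmauek'
k=21: add src[1]='m' → 'kmauekm'

kmauekm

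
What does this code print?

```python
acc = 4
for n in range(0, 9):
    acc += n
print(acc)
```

40

n=0: acc = 4+0 = 4
n=1: acc = 4+1 = 5
n=2: acc = 5+2 = 7
n=3: acc = 7+3 = 10
n=4: acc = 10+4 = 14
n=5: acc = 14+5 = 19
n=6: acc = 19+6 = 25
n=7: acc = 25+7 = 32
n=8: acc = 32+8 = 40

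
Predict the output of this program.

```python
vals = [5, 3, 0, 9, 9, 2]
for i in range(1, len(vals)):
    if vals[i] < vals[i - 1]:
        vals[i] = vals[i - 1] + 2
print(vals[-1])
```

11

i=1: 3<5, vals[1] = 5+2 = 7 → [5, 7, 0, 9, 9, 2]
i=2: 0<7, vals[2] = 7+2 = 9 → [5, 7, 9, 9, 9, 2]
i=3: 9>=9, unchanged → [5, 7, 9, 9, 9, 2]
i=4: 9>=9, unchanged → [5, 7, 9, 9, 9, 2]
i=5: 2<9, vals[5] = 9+2 = 11 → [5, 7, 9, 9, 9, 11]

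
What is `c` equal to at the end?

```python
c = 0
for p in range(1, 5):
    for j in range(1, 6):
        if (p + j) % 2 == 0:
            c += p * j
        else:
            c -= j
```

p=1,j=1: even sum, c = 0+1 = 1
p=1,j=2: odd sum, c = 1-2 = -1
p=1,j=3: even sum, c = (-1)+3 = 2
p=1,j=4: odd sum, c = 2-4 = -2
p=1,j=5: even sum, c = (-2)+5 = 3
p=2,j=1: odd sum, c = 3-1 = 2
p=2,j=2: even sum, c = 2+4 = 6
p=2,j=3: odd sum, c = 6-3 = 3
p=2,j=4: even sum, c = 3+8 = 11
p=2,j=5: odd sum, c = 11-5 = 6
p=3,j=1: even sum, c = 6+3 = 9
p=3,j=2: odd sum, c = 9-2 = 7
p=3,j=3: even sum, c = 7+9 = 16
p=3,j=4: odd sum, c = 16-4 = 12
p=3,j=5: even sum, c = 12+15 = 27
p=4,j=1: odd sum, c = 27-1 = 26
p=4,j=2: even sum, c = 26+8 = 34
p=4,j=3: odd sum, c = 34-3 = 31
p=4,j=4: even sum, c = 31+16 = 47
p=4,j=5: odd sum, c = 47-5 = 42

42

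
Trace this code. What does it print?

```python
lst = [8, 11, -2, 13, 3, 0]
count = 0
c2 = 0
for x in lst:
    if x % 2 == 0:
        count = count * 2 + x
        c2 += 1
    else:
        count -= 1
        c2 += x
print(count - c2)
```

x=8: even, count = 0*2+8 = 8; c2=1
x=11: not even, count = 8-1 = 7; c2=12
x=-2: even, count = 7*2+(-2) = 12; c2=13
x=13: not even, count = 12-1 = 11; c2=26
x=3: not even, count = 11-1 = 10; c2=29
x=0: even, count = 10*2+0 = 20; c2=30
count-c2 = 20-30 = -10

-10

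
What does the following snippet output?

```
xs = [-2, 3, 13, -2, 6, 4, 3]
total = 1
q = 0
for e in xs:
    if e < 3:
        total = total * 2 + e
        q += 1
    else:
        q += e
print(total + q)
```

e=-2: <3, total = 1*2+(-2) = 0; q=1
e=3: not <3; q=4
e=13: not <3; q=17
e=-2: <3, total = 0*2+(-2) = -2; q=18
e=6: not <3; q=24
e=4: not <3; q=28
e=3: not <3; q=31
total+q = (-2)+31 = 29

29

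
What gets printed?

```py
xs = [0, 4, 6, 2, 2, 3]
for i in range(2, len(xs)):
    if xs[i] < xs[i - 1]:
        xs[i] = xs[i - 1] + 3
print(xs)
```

i=2: 6>=4, unchanged → [0, 4, 6, 2, 2, 3]
i=3: 2<6, xs[3] = 6+3 = 9 → [0, 4, 6, 9, 2, 3]
i=4: 2<9, xs[4] = 9+3 = 12 → [0, 4, 6, 9, 12, 3]
i=5: 3<12, xs[5] = 12+3 = 15 → [0, 4, 6, 9, 12, 15]

[0, 4, 6, 9, 12, 15]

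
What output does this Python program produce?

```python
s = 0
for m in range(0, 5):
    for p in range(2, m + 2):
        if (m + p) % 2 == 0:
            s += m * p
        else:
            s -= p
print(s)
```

m=1,p=2: odd sum, s = 0-2 = -2
m=2,p=2: even sum, s = (-2)+4 = 2
m=2,p=3: odd sum, s = 2-3 = -1
m=3,p=2: odd sum, s = (-1)-2 = -3
m=3,p=3: even sum, s = (-3)+9 = 6
m=3,p=4: odd sum, s = 6-4 = 2
m=4,p=2: even sum, s = 2+8 = 10
m=4,p=3: odd sum, s = 10-3 = 7
m=4,p=4: even sum, s = 7+16 = 23
m=4,p=5: odd sum, s = 23-5 = 18

18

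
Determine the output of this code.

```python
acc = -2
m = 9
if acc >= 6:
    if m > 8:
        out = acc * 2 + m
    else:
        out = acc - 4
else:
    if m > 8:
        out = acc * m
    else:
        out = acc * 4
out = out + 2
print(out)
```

acc=-2, m=9
acc >= 6 is False; m > 8 is True
→ out = acc * m = -18
out = (-18)+2 = -16

-16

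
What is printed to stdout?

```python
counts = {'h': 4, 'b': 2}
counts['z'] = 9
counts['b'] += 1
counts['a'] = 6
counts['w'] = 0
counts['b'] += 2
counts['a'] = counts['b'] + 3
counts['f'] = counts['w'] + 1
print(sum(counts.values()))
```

27

counts['z'] = 9 → {'h': 4, 'b': 2, 'z': 9}
counts['b'] = 2+1 = 3 → {'h': 4, 'b': 3, 'z': 9}
counts['a'] = 6 → {'h': 4, 'b': 3, 'z': 9, 'a': 6}
counts['w'] = 0 → {'h': 4, 'b': 3, 'z': 9, 'a': 6, 'w': 0}
counts['b'] = 3+2 = 5 → {'h': 4, 'b': 5, 'z': 9, 'a': 6, 'w': 0}
counts['a'] = counts['b']+3 = 8 → {'h': 4, 'b': 5, 'z': 9, 'a': 8, 'w': 0}
counts['f'] = counts['w']+1 = 1 → {'h': 4, 'b': 5, 'z': 9, 'a': 8, 'w': 0, 'f': 1}
sum of values = 27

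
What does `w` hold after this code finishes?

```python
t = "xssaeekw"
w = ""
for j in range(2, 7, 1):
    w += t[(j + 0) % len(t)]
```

j=2: add t[2]='s' → 's'
j=3: add t[3]='a' → 'sa'
j=4: add t[4]='e' → 'sae'
j=5: add t[5]='e' → 'saee'
j=6: add t[6]='k' → 'saeek'

'saeek'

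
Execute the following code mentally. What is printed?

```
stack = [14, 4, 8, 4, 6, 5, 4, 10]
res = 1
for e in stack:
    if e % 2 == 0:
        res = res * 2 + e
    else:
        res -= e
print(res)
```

e=14: even, res = 1*2+14 = 16
e=4: even, res = 16*2+4 = 36
e=8: even, res = 36*2+8 = 80
e=4: even, res = 80*2+4 = 164
e=6: even, res = 164*2+6 = 334
e=5: not even, res = 334-5 = 329
e=4: even, res = 329*2+4 = 662
e=10: even, res = 662*2+10 = 1334

1334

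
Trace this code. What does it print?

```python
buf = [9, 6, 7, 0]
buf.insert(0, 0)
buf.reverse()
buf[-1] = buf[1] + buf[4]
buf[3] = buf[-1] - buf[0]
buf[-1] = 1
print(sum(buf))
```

21

insert 0 at 0 → [0, 9, 6, 7, 0]
reverse → [0, 7, 6, 9, 0]
buf[-1] = buf[1]+buf[4] = 7+0 = 7 → [0, 7, 6, 9, 7]
buf[3] = buf[-1]-buf[0] = 7-0 = 7 → [0, 7, 6, 7, 7]
buf[-1] = 1 → [0, 7, 6, 7, 1]
sum = 21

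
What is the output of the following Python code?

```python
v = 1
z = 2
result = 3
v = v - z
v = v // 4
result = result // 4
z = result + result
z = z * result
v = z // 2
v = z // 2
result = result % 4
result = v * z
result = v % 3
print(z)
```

v = 1-2 = -1
v = (-1)//4 = -1
result = 3//4 = 0
z = 0+0 = 0
z = 0*0 = 0
v = 0//2 = 0
v = 0//2 = 0
result = 0%4 = 0
result = 0*0 = 0
result = 0%3 = 0

0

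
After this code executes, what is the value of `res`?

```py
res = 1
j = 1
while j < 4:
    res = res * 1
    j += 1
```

1

j=1: res = 1*1 = 1
j=2: res = 1*1 = 1
j=3: res = 1*1 = 1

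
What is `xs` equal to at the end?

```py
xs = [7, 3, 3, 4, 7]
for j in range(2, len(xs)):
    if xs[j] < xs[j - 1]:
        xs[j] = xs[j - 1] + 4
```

j=2: 3>=3, unchanged → [7, 3, 3, 4, 7]
j=3: 4>=3, unchanged → [7, 3, 3, 4, 7]
j=4: 7>=4, unchanged → [7, 3, 3, 4, 7]

[7, 3, 3, 4, 7]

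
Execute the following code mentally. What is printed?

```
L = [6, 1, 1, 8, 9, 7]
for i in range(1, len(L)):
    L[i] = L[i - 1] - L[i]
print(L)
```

i=1: L[1] = 6-1 = 5 → [6, 5, 1, 8, 9, 7]
i=2: L[2] = 5-1 = 4 → [6, 5, 4, 8, 9, 7]
i=3: L[3] = 4-8 = -4 → [6, 5, 4, -4, 9, 7]
i=4: L[4] = (-4)-9 = -13 → [6, 5, 4, -4, -13, 7]
i=5: L[5] = (-13)-7 = -20 → [6, 5, 4, -4, -13, -20]

[6, 5, 4, -4, -13, -20]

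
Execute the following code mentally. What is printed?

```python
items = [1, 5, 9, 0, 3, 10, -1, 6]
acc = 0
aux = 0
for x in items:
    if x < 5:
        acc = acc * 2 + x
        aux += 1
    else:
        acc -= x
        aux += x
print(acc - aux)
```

x=1: <5, acc = 0*2+1 = 1; aux=1
x=5: not <5, acc = 1-5 = -4; aux=6
x=9: not <5, acc = (-4)-9 = -13; aux=15
x=0: <5, acc = (-13)*2+0 = -26; aux=16
x=3: <5, acc = (-26)*2+3 = -49; aux=17
x=10: not <5, acc = (-49)-10 = -59; aux=27
x=-1: <5, acc = (-59)*2+(-1) = -119; aux=28
x=6: not <5, acc = (-119)-6 = -125; aux=34
acc-aux = (-125)-34 = -159

-159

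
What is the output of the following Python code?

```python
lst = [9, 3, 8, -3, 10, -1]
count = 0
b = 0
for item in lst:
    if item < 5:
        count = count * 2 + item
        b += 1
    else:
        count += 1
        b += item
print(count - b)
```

-11

item=9: not <5, count = 0+1 = 1; b=9
item=3: <5, count = 1*2+3 = 5; b=10
item=8: not <5, count = 5+1 = 6; b=18
item=-3: <5, count = 6*2+(-3) = 9; b=19
item=10: not <5, count = 9+1 = 10; b=29
item=-1: <5, count = 10*2+(-1) = 19; b=30
count-b = 19-30 = -11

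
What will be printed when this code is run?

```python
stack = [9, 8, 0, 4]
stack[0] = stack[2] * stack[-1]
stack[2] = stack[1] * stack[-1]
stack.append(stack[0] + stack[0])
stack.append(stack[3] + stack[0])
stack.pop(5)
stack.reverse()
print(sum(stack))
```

44

stack[0] = stack[2]*stack[-1] = 0*4 = 0 → [0, 8, 0, 4]
stack[2] = stack[1]*stack[-1] = 8*4 = 32 → [0, 8, 32, 4]
append stack[0]+stack[0] = 0+0 = 0 → [0, 8, 32, 4, 0]
append stack[3]+stack[0] = 4+0 = 4 → [0, 8, 32, 4, 0, 4]
pop(5) removes 4 → [0, 8, 32, 4, 0]
reverse → [0, 4, 32, 8, 0]
sum = 44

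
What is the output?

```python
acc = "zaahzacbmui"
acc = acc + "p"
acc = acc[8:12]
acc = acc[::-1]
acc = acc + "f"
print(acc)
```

+ 'p' → 'zaahzacbmuip'
slice [8:12] → 'muip'
reverse → 'pium'
+ 'f' → 'piumf'

piumf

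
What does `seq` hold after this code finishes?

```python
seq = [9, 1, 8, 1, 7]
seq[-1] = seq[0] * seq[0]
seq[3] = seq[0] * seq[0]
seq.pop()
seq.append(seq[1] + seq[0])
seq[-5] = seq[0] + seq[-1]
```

seq[-1] = seq[0]*seq[0] = 9*9 = 81 → [9, 1, 8, 1, 81]
seq[3] = seq[0]*seq[0] = 9*9 = 81 → [9, 1, 8, 81, 81]
pop() removes 81 → [9, 1, 8, 81]
append seq[1]+seq[0] = 1+9 = 10 → [9, 1, 8, 81, 10]
seq[-5] = seq[0]+seq[-1] = 9+10 = 19 → [19, 1, 8, 81, 10]

[19, 1, 8, 81, 10]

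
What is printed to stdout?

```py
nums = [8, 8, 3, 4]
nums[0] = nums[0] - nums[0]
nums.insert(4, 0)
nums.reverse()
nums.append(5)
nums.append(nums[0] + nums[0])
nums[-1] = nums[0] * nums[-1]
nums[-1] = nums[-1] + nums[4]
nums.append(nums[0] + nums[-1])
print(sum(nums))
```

nums[0] = nums[0]-nums[0] = 8-8 = 0 → [0, 8, 3, 4]
insert 0 at 4 → [0, 8, 3, 4, 0]
reverse → [0, 4, 3, 8, 0]
append 5 → [0, 4, 3, 8, 0, 5]
append nums[0]+nums[0] = 0+0 = 0 → [0, 4, 3, 8, 0, 5, 0]
nums[-1] = nums[0]*nums[-1] = 0*0 = 0 → [0, 4, 3, 8, 0, 5, 0]
nums[-1] = nums[-1]+nums[4] = 0+0 = 0 → [0, 4, 3, 8, 0, 5, 0]
append nums[0]+nums[-1] = 0+0 = 0 → [0, 4, 3, 8, 0, 5, 0, 0]
sum = 20

20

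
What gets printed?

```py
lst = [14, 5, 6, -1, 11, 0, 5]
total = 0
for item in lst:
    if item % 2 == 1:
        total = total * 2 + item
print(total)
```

item=14: not odd
item=5: odd, total = 0*2+5 = 5
item=6: not odd
item=-1: odd, total = 5*2+(-1) = 9
item=11: odd, total = 9*2+11 = 29
item=0: not odd
item=5: odd, total = 29*2+5 = 63

63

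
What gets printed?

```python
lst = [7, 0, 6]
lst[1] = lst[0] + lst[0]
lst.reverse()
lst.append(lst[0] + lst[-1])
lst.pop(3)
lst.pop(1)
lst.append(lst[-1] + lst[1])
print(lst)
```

[6, 7, 14]

lst[1] = lst[0]+lst[0] = 7+7 = 14 → [7, 14, 6]
reverse → [6, 14, 7]
append lst[0]+lst[-1] = 6+7 = 13 → [6, 14, 7, 13]
pop(3) removes 13 → [6, 14, 7]
pop(1) removes 14 → [6, 7]
append lst[-1]+lst[1] = 7+7 = 14 → [6, 7, 14]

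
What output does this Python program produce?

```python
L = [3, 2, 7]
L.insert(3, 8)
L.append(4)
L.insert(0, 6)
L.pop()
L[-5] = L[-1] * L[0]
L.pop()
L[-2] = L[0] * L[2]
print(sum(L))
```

154

insert 8 at 3 → [3, 2, 7, 8]
append 4 → [3, 2, 7, 8, 4]
insert 6 at 0 → [6, 3, 2, 7, 8, 4]
pop() removes 4 → [6, 3, 2, 7, 8]
L[-5] = L[-1]*L[0] = 8*6 = 48 → [48, 3, 2, 7, 8]
pop() removes 8 → [48, 3, 2, 7]
L[-2] = L[0]*L[2] = 48*2 = 96 → [48, 3, 96, 7]
sum = 154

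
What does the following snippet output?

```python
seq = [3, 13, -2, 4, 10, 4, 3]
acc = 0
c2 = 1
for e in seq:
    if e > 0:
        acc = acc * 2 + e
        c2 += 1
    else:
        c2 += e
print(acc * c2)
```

1935

e=3: >0, acc = 0*2+3 = 3; c2=2
e=13: >0, acc = 3*2+13 = 19; c2=3
e=-2: not >0; c2=1
e=4: >0, acc = 19*2+4 = 42; c2=2
e=10: >0, acc = 42*2+10 = 94; c2=3
e=4: >0, acc = 94*2+4 = 192; c2=4
e=3: >0, acc = 192*2+3 = 387; c2=5
acc*c2 = 387*5 = 1935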